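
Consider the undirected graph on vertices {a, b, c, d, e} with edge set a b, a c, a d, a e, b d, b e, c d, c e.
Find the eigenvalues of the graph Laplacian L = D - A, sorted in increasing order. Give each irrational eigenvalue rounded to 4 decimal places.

With the vertex order [a, b, c, d, e], the degrees are [4, 3, 3, 3, 3], giving D = diag(4, 3, 3, 3, 3) and L = D - A. Since every row of L sums to 0, the all-ones vector is in the kernel and 0 is an eigenvalue. The single zero eigenvalue shows the graph is connected. There is one zero in the spectrum, matching the 1 component.

[0, 3, 3, 5, 5]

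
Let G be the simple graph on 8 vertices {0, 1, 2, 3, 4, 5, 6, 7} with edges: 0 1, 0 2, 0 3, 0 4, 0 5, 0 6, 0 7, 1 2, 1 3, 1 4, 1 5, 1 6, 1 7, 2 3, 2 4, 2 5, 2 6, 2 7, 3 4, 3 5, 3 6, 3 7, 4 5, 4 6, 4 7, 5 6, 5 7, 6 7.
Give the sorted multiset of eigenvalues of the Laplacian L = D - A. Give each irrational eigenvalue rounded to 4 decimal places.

[0, 8, 8, 8, 8, 8, 8, 8]

Reading degrees in the order [0, 1, 2, 3, 4, 5, 6, 7] gives [7, 7, 7, 7, 7, 7, 7, 7]; set D = diag(7, 7, 7, 7, 7, 7, 7, 7) and form L = D - A. The multiplicity of 0 as a Laplacian eigenvalue equals the number of connected components. The single zero eigenvalue shows the graph is connected.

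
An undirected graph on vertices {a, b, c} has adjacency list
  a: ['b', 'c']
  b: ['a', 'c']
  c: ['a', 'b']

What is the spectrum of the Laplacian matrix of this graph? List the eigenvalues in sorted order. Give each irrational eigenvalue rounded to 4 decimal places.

Each diagonal entry of L is the vertex degree and each off-diagonal entry is -1 where an edge is present, 0 otherwise; in the order [a, b, c] the diagonal is [2, 2, 2]. Since every row of L sums to 0, the all-ones vector is in the kernel and 0 is an eigenvalue. The eigenvalues sum to 6, which equals trace(L) = 2|E|.

[0, 3, 3]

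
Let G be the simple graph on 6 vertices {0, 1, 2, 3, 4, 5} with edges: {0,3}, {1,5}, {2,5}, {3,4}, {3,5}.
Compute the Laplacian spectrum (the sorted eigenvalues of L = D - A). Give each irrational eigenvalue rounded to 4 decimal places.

[0, 0.4384, 1, 1, 3, 4.5616]

Reading degrees in the order [0, 1, 2, 3, 4, 5] gives [1, 1, 1, 3, 1, 3]; set D = diag(1, 1, 1, 3, 1, 3) and form L = D - A. L is symmetric positive semidefinite, so every eigenvalue is real and nonnegative. The single zero eigenvalue shows the graph is connected. There is one zero in the spectrum, matching the 1 component.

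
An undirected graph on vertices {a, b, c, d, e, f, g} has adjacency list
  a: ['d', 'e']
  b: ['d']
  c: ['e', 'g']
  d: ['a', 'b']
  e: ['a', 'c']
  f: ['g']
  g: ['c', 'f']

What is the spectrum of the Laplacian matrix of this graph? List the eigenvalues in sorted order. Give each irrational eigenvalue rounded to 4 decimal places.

With the vertex order [a, b, c, d, e, f, g], the degrees are [2, 1, 2, 2, 2, 1, 2], giving D = diag(2, 1, 2, 2, 2, 1, 2) and L = D - A. Since every row of L sums to 0, the all-ones vector is in the kernel and 0 is an eigenvalue. The single zero eigenvalue shows the graph is connected. There is one zero in the spectrum, matching the 1 component.

[0, 0.1981, 0.7530, 1.5550, 2.4450, 3.2470, 3.8019]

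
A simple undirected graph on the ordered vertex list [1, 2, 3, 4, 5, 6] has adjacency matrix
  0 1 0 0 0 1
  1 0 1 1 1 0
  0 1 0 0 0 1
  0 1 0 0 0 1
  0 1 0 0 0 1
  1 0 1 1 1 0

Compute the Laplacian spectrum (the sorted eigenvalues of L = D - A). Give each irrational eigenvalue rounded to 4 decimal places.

[0, 2, 2, 2, 4, 6]

With the vertex order [1, 2, 3, 4, 5, 6], the degrees are [2, 4, 2, 2, 2, 4], giving D = diag(2, 4, 2, 2, 2, 4) and L = D - A. L is symmetric positive semidefinite, so every eigenvalue is real and nonnegative. The largest eigenvalue, 6, is at most the vertex count 6.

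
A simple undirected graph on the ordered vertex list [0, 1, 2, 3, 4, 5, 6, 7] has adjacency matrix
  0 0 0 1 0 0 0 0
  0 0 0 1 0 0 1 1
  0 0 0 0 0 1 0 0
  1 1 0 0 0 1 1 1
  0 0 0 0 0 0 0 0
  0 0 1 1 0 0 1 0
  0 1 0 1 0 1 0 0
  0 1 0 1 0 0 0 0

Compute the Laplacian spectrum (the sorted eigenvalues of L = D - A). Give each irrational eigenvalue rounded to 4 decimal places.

[0, 0, 0.6674, 1.0579, 2.1537, 3.4872, 4.5758, 6.0579]

Reading degrees in the order [0, 1, 2, 3, 4, 5, 6, 7] gives [1, 3, 1, 5, 0, 3, 3, 2]; set D = diag(1, 3, 1, 5, 0, 3, 3, 2) and form L = D - A. Since every row of L sums to 0, the all-ones vector is in the kernel and 0 is an eigenvalue. The 2 zero eigenvalues correspond to the 2 connected components. The eigenvalues sum to 18, which equals trace(L) = 2|E|. The largest eigenvalue, 6.0579, is at most the vertex count 8.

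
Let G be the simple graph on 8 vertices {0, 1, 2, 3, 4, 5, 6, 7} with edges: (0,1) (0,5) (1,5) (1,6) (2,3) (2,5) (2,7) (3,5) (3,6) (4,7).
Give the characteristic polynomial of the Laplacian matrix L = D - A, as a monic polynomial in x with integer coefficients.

x^8 - 20x^7 + 162x^6 - 682x^5 + 1589x^4 - 2004x^3 + 1213x^2 - 240x

Each diagonal entry of L is the vertex degree and each off-diagonal entry is -1 where an edge is present, 0 otherwise; in the order [0, 1, 2, 3, 4, 5, 6, 7] the diagonal is [2, 3, 3, 3, 1, 4, 2, 2]. L has integer entries, so p(x) = det(xI - L) has integer coefficients. Expanding the determinant yields x^8 - 20x^7 + 162x^6 - 682x^5 + 1589x^4 - 2004x^3 + 1213x^2 - 240x. The constant term is 0 because L is singular (the all-ones vector lies in its kernel). By the matrix-tree theorem the graph has (1/8) * product of the nonzero eigenvalues = 30 spanning trees.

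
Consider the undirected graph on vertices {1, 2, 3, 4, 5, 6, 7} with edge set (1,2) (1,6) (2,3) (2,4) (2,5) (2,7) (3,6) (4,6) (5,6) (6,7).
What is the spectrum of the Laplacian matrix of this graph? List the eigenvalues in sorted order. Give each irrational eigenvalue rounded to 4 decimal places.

[0, 2, 2, 2, 2, 5, 7]

Each diagonal entry of L is the vertex degree and each off-diagonal entry is -1 where an edge is present, 0 otherwise; in the order [1, 2, 3, 4, 5, 6, 7] the diagonal is [2, 5, 2, 2, 2, 5, 2]. Since every row of L sums to 0, the all-ones vector is in the kernel and 0 is an eigenvalue. There is one zero in the spectrum, matching the 1 component. By the matrix-tree theorem the graph has (1/7) * product of the nonzero eigenvalues = 80 spanning trees.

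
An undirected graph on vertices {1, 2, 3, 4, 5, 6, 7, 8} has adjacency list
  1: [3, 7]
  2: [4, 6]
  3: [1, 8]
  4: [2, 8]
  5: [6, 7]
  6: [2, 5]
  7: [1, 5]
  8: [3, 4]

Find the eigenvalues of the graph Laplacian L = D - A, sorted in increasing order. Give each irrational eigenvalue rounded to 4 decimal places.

[0, 0.5858, 0.5858, 2, 2, 3.4142, 3.4142, 4]

Each diagonal entry of L is the vertex degree and each off-diagonal entry is -1 where an edge is present, 0 otherwise; in the order [1, 2, 3, 4, 5, 6, 7, 8] the diagonal is [2, 2, 2, 2, 2, 2, 2, 2]. L is symmetric positive semidefinite, so every eigenvalue is real and nonnegative. The single zero eigenvalue shows the graph is connected.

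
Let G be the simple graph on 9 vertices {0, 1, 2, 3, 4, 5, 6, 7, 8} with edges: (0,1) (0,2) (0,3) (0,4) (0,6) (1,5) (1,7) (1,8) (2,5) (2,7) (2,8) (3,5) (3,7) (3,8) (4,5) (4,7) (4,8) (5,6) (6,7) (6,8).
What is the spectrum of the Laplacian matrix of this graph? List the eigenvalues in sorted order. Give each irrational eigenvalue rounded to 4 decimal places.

[0, 4, 4, 4, 4, 5, 5, 5, 9]

Each diagonal entry of L is the vertex degree and each off-diagonal entry is -1 where an edge is present, 0 otherwise; in the order [0, 1, 2, 3, 4, 5, 6, 7, 8] the diagonal is [5, 4, 4, 4, 4, 5, 4, 5, 5]. The multiplicity of 0 as a Laplacian eigenvalue equals the number of connected components. There is one zero in the spectrum, matching the 1 component.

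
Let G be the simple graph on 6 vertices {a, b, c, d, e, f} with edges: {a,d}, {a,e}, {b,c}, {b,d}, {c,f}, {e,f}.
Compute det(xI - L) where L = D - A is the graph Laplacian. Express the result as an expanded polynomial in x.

x^6 - 12x^5 + 54x^4 - 112x^3 + 105x^2 - 36x

Each diagonal entry of L is the vertex degree and each off-diagonal entry is -1 where an edge is present, 0 otherwise; in the order [a, b, c, d, e, f] the diagonal is [2, 2, 2, 2, 2, 2]. The eigenvalues of L are [0, 1, 1, 3, 3, 4]; the characteristic polynomial is the product of (x - lambda_i), which multiplies out to x^6 - 12x^5 + 54x^4 - 112x^3 + 105x^2 - 36x. Since p(0) = det(-L) = 0, x divides p(x). The eigenvalues sum to 12, which equals trace(L) = 2|E|.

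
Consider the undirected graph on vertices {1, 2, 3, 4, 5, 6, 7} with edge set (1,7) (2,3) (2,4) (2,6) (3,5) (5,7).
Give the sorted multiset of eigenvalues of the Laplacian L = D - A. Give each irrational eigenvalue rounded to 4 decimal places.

With the vertex order [1, 2, 3, 4, 5, 6, 7], the degrees are [1, 3, 2, 1, 2, 1, 2], giving D = diag(1, 3, 2, 1, 2, 1, 2) and L = D - A. Diagonalising L (or applying a numerical eigensolver to the 7x7 matrix) gives the spectrum above.

[0, 0.2254, 1, 1, 2.1859, 3.3604, 4.2283]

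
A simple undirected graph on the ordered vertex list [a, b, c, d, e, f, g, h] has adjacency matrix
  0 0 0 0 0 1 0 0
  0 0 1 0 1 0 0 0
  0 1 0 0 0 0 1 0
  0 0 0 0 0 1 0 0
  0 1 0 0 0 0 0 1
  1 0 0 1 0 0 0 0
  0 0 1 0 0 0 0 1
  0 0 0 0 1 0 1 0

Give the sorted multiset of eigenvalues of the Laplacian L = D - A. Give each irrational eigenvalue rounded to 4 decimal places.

Reading degrees in the order [a, b, c, d, e, f, g, h] gives [1, 2, 2, 1, 2, 2, 2, 2]; set D = diag(1, 2, 2, 1, 2, 2, 2, 2) and form L = D - A. The multiplicity of 0 as a Laplacian eigenvalue equals the number of connected components. The 2 zero eigenvalues correspond to the 2 connected components. The largest eigenvalue, 3.6180, is at most the vertex count 8.

[0, 0, 1, 1.3820, 1.3820, 3, 3.6180, 3.6180]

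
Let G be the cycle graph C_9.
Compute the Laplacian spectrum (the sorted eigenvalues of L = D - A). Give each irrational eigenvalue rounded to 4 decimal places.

The graph has 9 vertices and degree multiset [2, 2, 2, 2, 2, 2, 2, 2, 2]; D is the diagonal matrix of degrees and L = D - A. Since every row of L sums to 0, the all-ones vector is in the kernel and 0 is an eigenvalue. The single zero eigenvalue shows the graph is connected. There is one zero in the spectrum, matching the 1 component.

[0, 0.4679, 0.4679, 1.6527, 1.6527, 3, 3, 3.8794, 3.8794]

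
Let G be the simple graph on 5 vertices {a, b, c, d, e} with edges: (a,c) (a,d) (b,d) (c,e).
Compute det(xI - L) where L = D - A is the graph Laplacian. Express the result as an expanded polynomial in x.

Reading degrees in the order [a, b, c, d, e] gives [2, 1, 2, 2, 1]; set D = diag(2, 1, 2, 2, 1) and form L = D - A. Computing det(xI - L) by cofactor expansion (or equivalently via sum-over-permutations) gives x^5 - 8x^4 + 21x^3 - 20x^2 + 5x. Since p(0) = det(-L) = 0, x divides p(x). There is one zero in the spectrum, matching the 1 component. The largest eigenvalue, 3.6180, is at most the vertex count 5.

x^5 - 8x^4 + 21x^3 - 20x^2 + 5x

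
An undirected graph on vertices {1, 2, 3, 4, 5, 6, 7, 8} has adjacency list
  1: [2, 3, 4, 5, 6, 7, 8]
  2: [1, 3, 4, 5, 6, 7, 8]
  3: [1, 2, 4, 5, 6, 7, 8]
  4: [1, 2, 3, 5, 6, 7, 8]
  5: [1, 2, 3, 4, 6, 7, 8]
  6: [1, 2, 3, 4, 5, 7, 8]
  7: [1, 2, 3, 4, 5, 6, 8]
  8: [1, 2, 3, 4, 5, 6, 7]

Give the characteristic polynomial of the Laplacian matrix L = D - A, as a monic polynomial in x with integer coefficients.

x^8 - 56x^7 + 1344x^6 - 17920x^5 + 143360x^4 - 688128x^3 + 1835008x^2 - 2097152x

Reading degrees in the order [1, 2, 3, 4, 5, 6, 7, 8] gives [7, 7, 7, 7, 7, 7, 7, 7]; set D = diag(7, 7, 7, 7, 7, 7, 7, 7) and form L = D - A. L has integer entries, so p(x) = det(xI - L) has integer coefficients. Expanding the determinant yields x^8 - 56x^7 + 1344x^6 - 17920x^5 + 143360x^4 - 688128x^3 + 1835008x^2 - 2097152x. The coefficient of x^7 equals -trace(L) = -56, matching the sum of degrees. The largest eigenvalue, 8, is at most the vertex count 8.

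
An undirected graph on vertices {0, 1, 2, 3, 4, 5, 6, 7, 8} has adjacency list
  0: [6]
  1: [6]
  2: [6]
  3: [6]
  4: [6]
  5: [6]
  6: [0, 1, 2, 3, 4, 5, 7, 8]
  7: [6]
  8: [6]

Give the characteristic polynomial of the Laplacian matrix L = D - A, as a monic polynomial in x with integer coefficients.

Each diagonal entry of L is the vertex degree and each off-diagonal entry is -1 where an edge is present, 0 otherwise; in the order [0, 1, 2, 3, 4, 5, 6, 7, 8] the diagonal is [1, 1, 1, 1, 1, 1, 8, 1, 1]. L has integer entries, so p(x) = det(xI - L) has integer coefficients. Expanding the determinant yields x^9 - 16x^8 + 84x^7 - 224x^6 + 350x^5 - 336x^4 + 196x^3 - 64x^2 + 9x. The coefficient of x^8 equals -trace(L) = -16, matching the sum of degrees. There is one zero in the spectrum, matching the 1 component.

x^9 - 16x^8 + 84x^7 - 224x^6 + 350x^5 - 336x^4 + 196x^3 - 64x^2 + 9x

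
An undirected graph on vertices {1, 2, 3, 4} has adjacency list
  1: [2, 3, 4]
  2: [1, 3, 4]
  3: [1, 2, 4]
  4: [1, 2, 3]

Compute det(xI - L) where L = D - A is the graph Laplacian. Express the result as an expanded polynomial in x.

x^4 - 12x^3 + 48x^2 - 64x

Each diagonal entry of L is the vertex degree and each off-diagonal entry is -1 where an edge is present, 0 otherwise; in the order [1, 2, 3, 4] the diagonal is [3, 3, 3, 3]. L has integer entries, so p(x) = det(xI - L) has integer coefficients. Expanding the determinant yields x^4 - 12x^3 + 48x^2 - 64x. The coefficient of x^3 equals -trace(L) = -12, matching the sum of degrees.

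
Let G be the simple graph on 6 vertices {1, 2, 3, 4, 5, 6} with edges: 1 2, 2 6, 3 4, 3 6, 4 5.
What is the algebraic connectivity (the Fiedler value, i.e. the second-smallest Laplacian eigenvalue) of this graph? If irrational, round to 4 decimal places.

Each diagonal entry of L is the vertex degree and each off-diagonal entry is -1 where an edge is present, 0 otherwise; in the order [1, 2, 3, 4, 5, 6] the diagonal is [1, 2, 2, 2, 1, 2]. The sorted Laplacian eigenvalues are [0, 0.2679, 1, 2, 3, 3.7321]; the algebraic connectivity is the second entry, 0.2679. The largest eigenvalue, 3.7321, is at most the vertex count 6.

0.2679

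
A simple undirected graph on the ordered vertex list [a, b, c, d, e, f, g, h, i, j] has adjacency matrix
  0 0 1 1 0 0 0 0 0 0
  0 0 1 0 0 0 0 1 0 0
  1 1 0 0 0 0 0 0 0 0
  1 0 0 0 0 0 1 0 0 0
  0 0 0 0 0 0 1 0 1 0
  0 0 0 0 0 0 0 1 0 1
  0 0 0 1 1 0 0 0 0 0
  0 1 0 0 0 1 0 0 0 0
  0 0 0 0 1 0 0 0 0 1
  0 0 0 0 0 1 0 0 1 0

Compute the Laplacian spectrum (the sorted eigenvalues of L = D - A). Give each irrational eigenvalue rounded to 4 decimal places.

Each diagonal entry of L is the vertex degree and each off-diagonal entry is -1 where an edge is present, 0 otherwise; in the order [a, b, c, d, e, f, g, h, i, j] the diagonal is [2, 2, 2, 2, 2, 2, 2, 2, 2, 2]. L is symmetric positive semidefinite, so every eigenvalue is real and nonnegative. The largest eigenvalue, 4, is at most the vertex count 10. There is one zero in the spectrum, matching the 1 component.

[0, 0.3820, 0.3820, 1.3820, 1.3820, 2.6180, 2.6180, 3.6180, 3.6180, 4]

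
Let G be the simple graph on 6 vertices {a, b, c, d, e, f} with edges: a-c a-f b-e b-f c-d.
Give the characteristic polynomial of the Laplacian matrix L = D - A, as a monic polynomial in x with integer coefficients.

Each diagonal entry of L is the vertex degree and each off-diagonal entry is -1 where an edge is present, 0 otherwise; in the order [a, b, c, d, e, f] the diagonal is [2, 2, 2, 1, 1, 2]. L has integer entries, so p(x) = det(xI - L) has integer coefficients. Expanding the determinant yields x^6 - 10x^5 + 36x^4 - 56x^3 + 35x^2 - 6x. Since p(0) = det(-L) = 0, x divides p(x). The eigenvalues sum to 10, which equals trace(L) = 2|E|.

x^6 - 10x^5 + 36x^4 - 56x^3 + 35x^2 - 6x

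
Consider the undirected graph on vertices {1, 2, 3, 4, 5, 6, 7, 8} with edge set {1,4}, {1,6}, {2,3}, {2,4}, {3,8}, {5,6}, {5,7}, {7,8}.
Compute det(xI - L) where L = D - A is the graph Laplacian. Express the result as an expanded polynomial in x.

Reading degrees in the order [1, 2, 3, 4, 5, 6, 7, 8] gives [2, 2, 2, 2, 2, 2, 2, 2]; set D = diag(2, 2, 2, 2, 2, 2, 2, 2) and form L = D - A. Computing det(xI - L) by cofactor expansion (or equivalently via sum-over-permutations) gives x^8 - 16x^7 + 104x^6 - 352x^5 + 660x^4 - 672x^3 + 336x^2 - 64x. The constant term is 0 because L is singular (the all-ones vector lies in its kernel).

x^8 - 16x^7 + 104x^6 - 352x^5 + 660x^4 - 672x^3 + 336x^2 - 64x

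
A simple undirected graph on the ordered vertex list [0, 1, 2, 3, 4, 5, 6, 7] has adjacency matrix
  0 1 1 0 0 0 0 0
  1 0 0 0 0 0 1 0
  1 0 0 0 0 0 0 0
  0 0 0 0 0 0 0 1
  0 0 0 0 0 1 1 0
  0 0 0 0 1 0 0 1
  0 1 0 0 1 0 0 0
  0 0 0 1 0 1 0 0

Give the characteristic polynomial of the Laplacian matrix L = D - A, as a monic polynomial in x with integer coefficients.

x^8 - 14x^7 + 78x^6 - 220x^5 + 330x^4 - 252x^3 + 84x^2 - 8x

Reading degrees in the order [0, 1, 2, 3, 4, 5, 6, 7] gives [2, 2, 1, 1, 2, 2, 2, 2]; set D = diag(2, 2, 1, 1, 2, 2, 2, 2) and form L = D - A. L has integer entries, so p(x) = det(xI - L) has integer coefficients. Expanding the determinant yields x^8 - 14x^7 + 78x^6 - 220x^5 + 330x^4 - 252x^3 + 84x^2 - 8x. The coefficient of x^7 equals -trace(L) = -14, matching the sum of degrees. By the matrix-tree theorem the graph has (1/8) * product of the nonzero eigenvalues = 1 spanning tree. The eigenvalues sum to 14, which equals trace(L) = 2|E|.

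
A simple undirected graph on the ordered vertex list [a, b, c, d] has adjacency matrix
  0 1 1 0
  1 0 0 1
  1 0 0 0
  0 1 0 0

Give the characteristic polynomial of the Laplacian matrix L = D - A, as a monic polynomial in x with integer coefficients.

With the vertex order [a, b, c, d], the degrees are [2, 2, 1, 1], giving D = diag(2, 2, 1, 1) and L = D - A. Computing det(xI - L) by cofactor expansion (or equivalently via sum-over-permutations) gives x^4 - 6x^3 + 10x^2 - 4x. Since p(0) = det(-L) = 0, x divides p(x). By the matrix-tree theorem the graph has (1/4) * product of the nonzero eigenvalues = 1 spanning tree.

x^4 - 6x^3 + 10x^2 - 4x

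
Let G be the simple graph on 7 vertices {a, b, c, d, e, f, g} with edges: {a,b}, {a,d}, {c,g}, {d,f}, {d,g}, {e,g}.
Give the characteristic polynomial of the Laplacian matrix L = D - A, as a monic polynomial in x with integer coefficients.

x^7 - 12x^6 + 53x^5 - 108x^4 + 105x^3 - 46x^2 + 7x

Reading degrees in the order [a, b, c, d, e, f, g] gives [2, 1, 1, 3, 1, 1, 3]; set D = diag(2, 1, 1, 3, 1, 1, 3) and form L = D - A. Computing det(xI - L) by cofactor expansion (or equivalently via sum-over-permutations) gives x^7 - 12x^6 + 53x^5 - 108x^4 + 105x^3 - 46x^2 + 7x. The coefficient of x^6 equals -trace(L) = -12, matching the sum of degrees.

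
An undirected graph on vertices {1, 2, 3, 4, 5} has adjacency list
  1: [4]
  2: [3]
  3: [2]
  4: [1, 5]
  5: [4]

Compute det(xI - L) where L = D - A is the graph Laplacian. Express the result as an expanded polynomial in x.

x^5 - 6x^4 + 11x^3 - 6x^2

With the vertex order [1, 2, 3, 4, 5], the degrees are [1, 1, 1, 2, 1], giving D = diag(1, 1, 1, 2, 1) and L = D - A. The eigenvalues of L are [0, 0, 1, 2, 3]; the characteristic polynomial is the product of (x - lambda_i), which multiplies out to x^5 - 6x^4 + 11x^3 - 6x^2. The constant term is 0 because L is singular (the all-ones vector lies in its kernel).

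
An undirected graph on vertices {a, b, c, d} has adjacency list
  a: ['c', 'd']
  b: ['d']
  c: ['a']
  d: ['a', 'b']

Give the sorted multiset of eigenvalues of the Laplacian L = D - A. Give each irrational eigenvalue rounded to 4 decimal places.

[0, 0.5858, 2, 3.4142]

Reading degrees in the order [a, b, c, d] gives [2, 1, 1, 2]; set D = diag(2, 1, 1, 2) and form L = D - A. Diagonalising L (or applying a numerical eigensolver to the 4x4 matrix) gives the spectrum above. The largest eigenvalue, 3.4142, is at most the vertex count 4. By the matrix-tree theorem the graph has (1/4) * product of the nonzero eigenvalues = 1 spanning tree.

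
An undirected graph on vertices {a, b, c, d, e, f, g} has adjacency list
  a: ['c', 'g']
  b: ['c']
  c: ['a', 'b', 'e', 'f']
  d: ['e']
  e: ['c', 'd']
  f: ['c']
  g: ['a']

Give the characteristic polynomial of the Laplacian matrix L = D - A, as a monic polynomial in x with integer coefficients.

x^7 - 12x^6 + 52x^5 - 104x^4 + 100x^3 - 44x^2 + 7x

With the vertex order [a, b, c, d, e, f, g], the degrees are [2, 1, 4, 1, 2, 1, 1], giving D = diag(2, 1, 4, 1, 2, 1, 1) and L = D - A. L has integer entries, so p(x) = det(xI - L) has integer coefficients. Expanding the determinant yields x^7 - 12x^6 + 52x^5 - 104x^4 + 100x^3 - 44x^2 + 7x. The constant term is 0 because L is singular (the all-ones vector lies in its kernel). The largest eigenvalue, 5.1642, is at most the vertex count 7.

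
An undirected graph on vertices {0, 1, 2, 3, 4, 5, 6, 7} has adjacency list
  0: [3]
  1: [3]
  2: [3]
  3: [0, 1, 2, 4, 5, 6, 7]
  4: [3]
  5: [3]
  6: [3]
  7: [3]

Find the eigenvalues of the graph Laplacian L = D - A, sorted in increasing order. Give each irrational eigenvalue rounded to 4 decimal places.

[0, 1, 1, 1, 1, 1, 1, 8]

Reading degrees in the order [0, 1, 2, 3, 4, 5, 6, 7] gives [1, 1, 1, 7, 1, 1, 1, 1]; set D = diag(1, 1, 1, 7, 1, 1, 1, 1) and form L = D - A. Since every row of L sums to 0, the all-ones vector is in the kernel and 0 is an eigenvalue. There is one zero in the spectrum, matching the 1 component. The eigenvalues sum to 14, which equals trace(L) = 2|E|.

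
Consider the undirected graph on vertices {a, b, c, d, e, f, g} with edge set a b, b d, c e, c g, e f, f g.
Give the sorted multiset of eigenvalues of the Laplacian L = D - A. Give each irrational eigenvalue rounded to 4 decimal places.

[0, 0, 1, 2, 2, 3, 4]

Reading degrees in the order [a, b, c, d, e, f, g] gives [1, 2, 2, 1, 2, 2, 2]; set D = diag(1, 2, 2, 1, 2, 2, 2) and form L = D - A. The multiplicity of 0 as a Laplacian eigenvalue equals the number of connected components. The 2 zero eigenvalues correspond to the 2 connected components. There are 2 zeros in the spectrum, matching the 2 components.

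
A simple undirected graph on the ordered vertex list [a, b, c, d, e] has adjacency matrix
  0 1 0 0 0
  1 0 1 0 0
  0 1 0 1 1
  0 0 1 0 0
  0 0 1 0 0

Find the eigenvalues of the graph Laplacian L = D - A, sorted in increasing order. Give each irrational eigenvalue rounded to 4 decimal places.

[0, 0.5188, 1, 2.3111, 4.1701]

Each diagonal entry of L is the vertex degree and each off-diagonal entry is -1 where an edge is present, 0 otherwise; in the order [a, b, c, d, e] the diagonal is [1, 2, 3, 1, 1]. L is symmetric positive semidefinite, so every eigenvalue is real and nonnegative. The largest eigenvalue, 4.1701, is at most the vertex count 5.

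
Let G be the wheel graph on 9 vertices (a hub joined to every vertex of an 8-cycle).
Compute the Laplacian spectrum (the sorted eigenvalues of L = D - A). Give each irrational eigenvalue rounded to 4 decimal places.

[0, 1.5858, 1.5858, 3, 3, 4.4142, 4.4142, 5, 9]

The graph has 9 vertices and degree multiset [8, 3, 3, 3, 3, 3, 3, 3, 3]; D is the diagonal matrix of degrees and L = D - A. L is symmetric positive semidefinite, so every eigenvalue is real and nonnegative. The single zero eigenvalue shows the graph is connected. By the matrix-tree theorem the graph has (1/9) * product of the nonzero eigenvalues = 2205 spanning trees.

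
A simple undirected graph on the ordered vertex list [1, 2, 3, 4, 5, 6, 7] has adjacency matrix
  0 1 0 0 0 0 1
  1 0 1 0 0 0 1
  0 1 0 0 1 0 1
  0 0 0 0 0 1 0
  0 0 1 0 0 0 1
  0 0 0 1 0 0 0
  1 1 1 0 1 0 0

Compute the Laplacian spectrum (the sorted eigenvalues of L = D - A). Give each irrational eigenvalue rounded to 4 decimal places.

[0, 0, 1.5858, 2, 3, 4.4142, 5]

Reading degrees in the order [1, 2, 3, 4, 5, 6, 7] gives [2, 3, 3, 1, 2, 1, 4]; set D = diag(2, 3, 3, 1, 2, 1, 4) and form L = D - A. L is symmetric positive semidefinite, so every eigenvalue is real and nonnegative. The 2 zero eigenvalues correspond to the 2 connected components.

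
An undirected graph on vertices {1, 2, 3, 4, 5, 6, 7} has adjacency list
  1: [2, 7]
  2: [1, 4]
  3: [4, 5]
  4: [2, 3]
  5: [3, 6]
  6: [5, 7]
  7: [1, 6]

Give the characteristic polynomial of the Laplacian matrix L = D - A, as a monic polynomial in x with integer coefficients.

x^7 - 14x^6 + 77x^5 - 210x^4 + 294x^3 - 196x^2 + 49x

Reading degrees in the order [1, 2, 3, 4, 5, 6, 7] gives [2, 2, 2, 2, 2, 2, 2]; set D = diag(2, 2, 2, 2, 2, 2, 2) and form L = D - A. L has integer entries, so p(x) = det(xI - L) has integer coefficients. Expanding the determinant yields x^7 - 14x^6 + 77x^5 - 210x^4 + 294x^3 - 196x^2 + 49x. The constant term is 0 because L is singular (the all-ones vector lies in its kernel). The eigenvalues sum to 14, which equals trace(L) = 2|E|.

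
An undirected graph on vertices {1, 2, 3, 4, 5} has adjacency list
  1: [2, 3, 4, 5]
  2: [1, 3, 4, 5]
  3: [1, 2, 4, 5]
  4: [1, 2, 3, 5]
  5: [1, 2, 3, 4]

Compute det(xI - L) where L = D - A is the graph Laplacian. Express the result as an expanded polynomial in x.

x^5 - 20x^4 + 150x^3 - 500x^2 + 625x

Reading degrees in the order [1, 2, 3, 4, 5] gives [4, 4, 4, 4, 4]; set D = diag(4, 4, 4, 4, 4) and form L = D - A. L has integer entries, so p(x) = det(xI - L) has integer coefficients. Expanding the determinant yields x^5 - 20x^4 + 150x^3 - 500x^2 + 625x. The constant term is 0 because L is singular (the all-ones vector lies in its kernel). By the matrix-tree theorem the graph has (1/5) * product of the nonzero eigenvalues = 125 spanning trees. There is one zero in the spectrum, matching the 1 component.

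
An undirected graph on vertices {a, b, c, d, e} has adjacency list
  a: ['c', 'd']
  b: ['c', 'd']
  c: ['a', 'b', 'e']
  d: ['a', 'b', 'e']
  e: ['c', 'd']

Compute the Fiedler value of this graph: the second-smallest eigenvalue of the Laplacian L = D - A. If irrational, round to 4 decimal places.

2

Each diagonal entry of L is the vertex degree and each off-diagonal entry is -1 where an edge is present, 0 otherwise; in the order [a, b, c, d, e] the diagonal is [2, 2, 3, 3, 2]. The smallest Laplacian eigenvalue is always 0. The next one, lambda_2 = 2, measures how hard the graph is to disconnect: larger values mean better connectivity. There is one zero in the spectrum, matching the 1 component. By the matrix-tree theorem the graph has (1/5) * product of the nonzero eigenvalues = 12 spanning trees.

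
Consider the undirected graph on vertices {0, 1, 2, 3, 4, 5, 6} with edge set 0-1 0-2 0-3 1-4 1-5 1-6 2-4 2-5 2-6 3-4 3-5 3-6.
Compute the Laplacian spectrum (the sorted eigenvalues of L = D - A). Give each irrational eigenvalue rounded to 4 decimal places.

[0, 3, 3, 3, 4, 4, 7]

With the vertex order [0, 1, 2, 3, 4, 5, 6], the degrees are [3, 4, 4, 4, 3, 3, 3], giving D = diag(3, 4, 4, 4, 3, 3, 3) and L = D - A. Since every row of L sums to 0, the all-ones vector is in the kernel and 0 is an eigenvalue. The single zero eigenvalue shows the graph is connected. By the matrix-tree theorem the graph has (1/7) * product of the nonzero eigenvalues = 432 spanning trees. The eigenvalues sum to 24, which equals trace(L) = 2|E|.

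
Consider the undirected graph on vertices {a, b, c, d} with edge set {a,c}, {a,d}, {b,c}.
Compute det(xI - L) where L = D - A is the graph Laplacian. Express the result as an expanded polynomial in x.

Each diagonal entry of L is the vertex degree and each off-diagonal entry is -1 where an edge is present, 0 otherwise; in the order [a, b, c, d] the diagonal is [2, 1, 2, 1]. L has integer entries, so p(x) = det(xI - L) has integer coefficients. Expanding the determinant yields x^4 - 6x^3 + 10x^2 - 4x. The constant term is 0 because L is singular (the all-ones vector lies in its kernel). The eigenvalues sum to 6, which equals trace(L) = 2|E|.

x^4 - 6x^3 + 10x^2 - 4x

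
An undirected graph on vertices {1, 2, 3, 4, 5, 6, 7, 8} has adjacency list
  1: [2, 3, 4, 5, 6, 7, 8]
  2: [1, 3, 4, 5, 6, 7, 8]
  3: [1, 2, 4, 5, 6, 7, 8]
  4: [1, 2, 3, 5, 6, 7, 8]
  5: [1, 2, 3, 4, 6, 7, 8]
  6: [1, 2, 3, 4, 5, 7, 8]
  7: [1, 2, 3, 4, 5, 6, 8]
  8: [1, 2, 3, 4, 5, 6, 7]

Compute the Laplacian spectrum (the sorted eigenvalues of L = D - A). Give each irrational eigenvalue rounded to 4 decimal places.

Each diagonal entry of L is the vertex degree and each off-diagonal entry is -1 where an edge is present, 0 otherwise; in the order [1, 2, 3, 4, 5, 6, 7, 8] the diagonal is [7, 7, 7, 7, 7, 7, 7, 7]. Since every row of L sums to 0, the all-ones vector is in the kernel and 0 is an eigenvalue. By the matrix-tree theorem the graph has (1/8) * product of the nonzero eigenvalues = 262144 spanning trees.

[0, 8, 8, 8, 8, 8, 8, 8]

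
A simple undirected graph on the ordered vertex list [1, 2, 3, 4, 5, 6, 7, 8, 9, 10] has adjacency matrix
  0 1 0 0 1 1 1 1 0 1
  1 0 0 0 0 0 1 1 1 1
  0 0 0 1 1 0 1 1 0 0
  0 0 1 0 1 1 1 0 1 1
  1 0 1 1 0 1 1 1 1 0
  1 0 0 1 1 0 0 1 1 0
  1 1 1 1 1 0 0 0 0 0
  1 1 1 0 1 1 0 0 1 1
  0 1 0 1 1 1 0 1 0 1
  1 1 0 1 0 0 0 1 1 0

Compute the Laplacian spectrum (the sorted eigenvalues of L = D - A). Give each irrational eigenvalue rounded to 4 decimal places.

Reading degrees in the order [1, 2, 3, 4, 5, 6, 7, 8, 9, 10] gives [6, 5, 4, 6, 7, 5, 5, 7, 6, 5]; set D = diag(6, 5, 4, 6, 7, 5, 5, 7, 6, 5) and form L = D - A. The multiplicity of 0 as a Laplacian eigenvalue equals the number of connected components. The single zero eigenvalue shows the graph is connected. There is one zero in the spectrum, matching the 1 component.

[0, 3.2713, 4.1697, 4.9180, 5.5584, 6, 7.1071, 7.8736, 8.3423, 8.7597]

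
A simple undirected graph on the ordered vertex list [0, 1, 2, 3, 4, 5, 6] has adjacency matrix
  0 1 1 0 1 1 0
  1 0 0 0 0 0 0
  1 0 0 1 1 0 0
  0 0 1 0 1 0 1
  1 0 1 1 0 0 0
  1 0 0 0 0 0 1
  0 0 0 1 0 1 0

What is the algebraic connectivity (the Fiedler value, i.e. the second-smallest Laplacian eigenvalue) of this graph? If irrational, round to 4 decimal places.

0.8214

With the vertex order [0, 1, 2, 3, 4, 5, 6], the degrees are [4, 1, 3, 3, 3, 2, 2], giving D = diag(4, 1, 3, 3, 3, 2, 2) and L = D - A. The sorted Laplacian eigenvalues are [0, 0.8214, 1.3025, 2.3301, 4, 4.2089, 5.3371]; the algebraic connectivity is the second entry, 0.8214. The eigenvalues sum to 18, which equals trace(L) = 2|E|.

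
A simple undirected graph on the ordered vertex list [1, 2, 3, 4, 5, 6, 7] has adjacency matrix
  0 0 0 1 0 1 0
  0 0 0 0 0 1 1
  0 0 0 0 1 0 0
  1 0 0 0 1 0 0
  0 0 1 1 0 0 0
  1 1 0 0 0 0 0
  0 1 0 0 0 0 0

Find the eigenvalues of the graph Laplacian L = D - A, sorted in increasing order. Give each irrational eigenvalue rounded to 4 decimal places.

[0, 0.1981, 0.7530, 1.5550, 2.4450, 3.2470, 3.8019]

Reading degrees in the order [1, 2, 3, 4, 5, 6, 7] gives [2, 2, 1, 2, 2, 2, 1]; set D = diag(2, 2, 1, 2, 2, 2, 1) and form L = D - A. Since every row of L sums to 0, the all-ones vector is in the kernel and 0 is an eigenvalue. The single zero eigenvalue shows the graph is connected. The largest eigenvalue, 3.8019, is at most the vertex count 7.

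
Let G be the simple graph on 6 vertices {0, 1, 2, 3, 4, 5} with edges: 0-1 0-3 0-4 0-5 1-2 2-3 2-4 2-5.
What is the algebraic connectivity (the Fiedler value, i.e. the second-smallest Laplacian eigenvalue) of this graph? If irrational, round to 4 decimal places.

2

Each diagonal entry of L is the vertex degree and each off-diagonal entry is -1 where an edge is present, 0 otherwise; in the order [0, 1, 2, 3, 4, 5] the diagonal is [4, 2, 4, 2, 2, 2]. The sorted Laplacian eigenvalues are [0, 2, 2, 2, 4, 6]; the algebraic connectivity is the second entry, 2. The largest eigenvalue, 6, is at most the vertex count 6.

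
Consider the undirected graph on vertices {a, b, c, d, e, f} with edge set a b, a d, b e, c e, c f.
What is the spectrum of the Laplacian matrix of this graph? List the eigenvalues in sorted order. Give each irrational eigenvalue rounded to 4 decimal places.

[0, 0.2679, 1, 2, 3, 3.7321]

Each diagonal entry of L is the vertex degree and each off-diagonal entry is -1 where an edge is present, 0 otherwise; in the order [a, b, c, d, e, f] the diagonal is [2, 2, 2, 1, 2, 1]. L is symmetric positive semidefinite, so every eigenvalue is real and nonnegative. By the matrix-tree theorem the graph has (1/6) * product of the nonzero eigenvalues = 1 spanning tree.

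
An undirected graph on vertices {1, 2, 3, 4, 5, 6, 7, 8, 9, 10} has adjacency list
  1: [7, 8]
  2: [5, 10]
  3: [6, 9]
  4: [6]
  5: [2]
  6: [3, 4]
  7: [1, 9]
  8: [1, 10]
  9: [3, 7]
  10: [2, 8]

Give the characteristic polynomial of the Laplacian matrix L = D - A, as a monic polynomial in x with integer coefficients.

x^10 - 18x^9 + 136x^8 - 560x^7 + 1365x^6 - 2002x^5 + 1716x^4 - 792x^3 + 165x^2 - 10x

Each diagonal entry of L is the vertex degree and each off-diagonal entry is -1 where an edge is present, 0 otherwise; in the order [1, 2, 3, 4, 5, 6, 7, 8, 9, 10] the diagonal is [2, 2, 2, 1, 1, 2, 2, 2, 2, 2]. Computing det(xI - L) by cofactor expansion (or equivalently via sum-over-permutations) gives x^10 - 18x^9 + 136x^8 - 560x^7 + 1365x^6 - 2002x^5 + 1716x^4 - 792x^3 + 165x^2 - 10x. The constant term is 0 because L is singular (the all-ones vector lies in its kernel). There is one zero in the spectrum, matching the 1 component.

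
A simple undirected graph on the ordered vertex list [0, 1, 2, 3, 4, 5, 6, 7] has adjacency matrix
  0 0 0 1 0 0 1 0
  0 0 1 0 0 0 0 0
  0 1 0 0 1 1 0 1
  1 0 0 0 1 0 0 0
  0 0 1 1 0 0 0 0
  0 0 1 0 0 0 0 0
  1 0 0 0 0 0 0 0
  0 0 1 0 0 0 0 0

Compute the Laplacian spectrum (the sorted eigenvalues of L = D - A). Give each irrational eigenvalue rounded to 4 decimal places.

[0, 0.2023, 1, 1, 1, 2.2472, 3.4527, 5.0979]

Each diagonal entry of L is the vertex degree and each off-diagonal entry is -1 where an edge is present, 0 otherwise; in the order [0, 1, 2, 3, 4, 5, 6, 7] the diagonal is [2, 1, 4, 2, 2, 1, 1, 1]. The multiplicity of 0 as a Laplacian eigenvalue equals the number of connected components.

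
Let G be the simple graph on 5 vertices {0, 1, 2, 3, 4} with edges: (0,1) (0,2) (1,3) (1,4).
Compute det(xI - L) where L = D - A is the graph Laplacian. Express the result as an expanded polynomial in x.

Each diagonal entry of L is the vertex degree and each off-diagonal entry is -1 where an edge is present, 0 otherwise; in the order [0, 1, 2, 3, 4] the diagonal is [2, 3, 1, 1, 1]. L has integer entries, so p(x) = det(xI - L) has integer coefficients. Expanding the determinant yields x^5 - 8x^4 + 20x^3 - 18x^2 + 5x. The constant term is 0 because L is singular (the all-ones vector lies in its kernel). By the matrix-tree theorem the graph has (1/5) * product of the nonzero eigenvalues = 1 spanning tree.

x^5 - 8x^4 + 20x^3 - 18x^2 + 5x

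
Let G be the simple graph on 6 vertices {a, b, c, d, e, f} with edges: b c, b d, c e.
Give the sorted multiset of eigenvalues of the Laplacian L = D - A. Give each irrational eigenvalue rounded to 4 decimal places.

Reading degrees in the order [a, b, c, d, e, f] gives [0, 2, 2, 1, 1, 0]; set D = diag(0, 2, 2, 1, 1, 0) and form L = D - A. The multiplicity of 0 as a Laplacian eigenvalue equals the number of connected components. The 3 zero eigenvalues correspond to the 3 connected components. There are 3 zeros in the spectrum, matching the 3 components.

[0, 0, 0, 0.5858, 2, 3.4142]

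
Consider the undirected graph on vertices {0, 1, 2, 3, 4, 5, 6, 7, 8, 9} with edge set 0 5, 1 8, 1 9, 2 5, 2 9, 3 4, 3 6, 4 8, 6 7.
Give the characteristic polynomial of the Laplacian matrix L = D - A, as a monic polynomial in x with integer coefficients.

Reading degrees in the order [0, 1, 2, 3, 4, 5, 6, 7, 8, 9] gives [1, 2, 2, 2, 2, 2, 2, 1, 2, 2]; set D = diag(1, 2, 2, 2, 2, 2, 2, 1, 2, 2) and form L = D - A. L has integer entries, so p(x) = det(xI - L) has integer coefficients. Expanding the determinant yields x^10 - 18x^9 + 136x^8 - 560x^7 + 1365x^6 - 2002x^5 + 1716x^4 - 792x^3 + 165x^2 - 10x. Since p(0) = det(-L) = 0, x divides p(x). The largest eigenvalue, 3.9021, is at most the vertex count 10.

x^10 - 18x^9 + 136x^8 - 560x^7 + 1365x^6 - 2002x^5 + 1716x^4 - 792x^3 + 165x^2 - 10x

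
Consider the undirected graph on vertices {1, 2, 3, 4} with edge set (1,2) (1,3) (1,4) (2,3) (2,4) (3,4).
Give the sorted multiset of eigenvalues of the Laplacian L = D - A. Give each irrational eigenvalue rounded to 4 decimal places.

Each diagonal entry of L is the vertex degree and each off-diagonal entry is -1 where an edge is present, 0 otherwise; in the order [1, 2, 3, 4] the diagonal is [3, 3, 3, 3]. L is symmetric positive semidefinite, so every eigenvalue is real and nonnegative. The single zero eigenvalue shows the graph is connected. By the matrix-tree theorem the graph has (1/4) * product of the nonzero eigenvalues = 16 spanning trees. There is one zero in the spectrum, matching the 1 component.

[0, 4, 4, 4]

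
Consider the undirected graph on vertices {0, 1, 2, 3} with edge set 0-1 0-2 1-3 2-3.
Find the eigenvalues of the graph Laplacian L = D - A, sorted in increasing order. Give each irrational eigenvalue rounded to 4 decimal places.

With the vertex order [0, 1, 2, 3], the degrees are [2, 2, 2, 2], giving D = diag(2, 2, 2, 2) and L = D - A. Since every row of L sums to 0, the all-ones vector is in the kernel and 0 is an eigenvalue. The single zero eigenvalue shows the graph is connected. By the matrix-tree theorem the graph has (1/4) * product of the nonzero eigenvalues = 4 spanning trees. The largest eigenvalue, 4, is at most the vertex count 4.

[0, 2, 2, 4]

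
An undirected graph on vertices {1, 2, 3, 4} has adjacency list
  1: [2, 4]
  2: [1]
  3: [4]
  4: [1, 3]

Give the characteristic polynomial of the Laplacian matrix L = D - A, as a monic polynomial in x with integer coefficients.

Reading degrees in the order [1, 2, 3, 4] gives [2, 1, 1, 2]; set D = diag(2, 1, 1, 2) and form L = D - A. Computing det(xI - L) by cofactor expansion (or equivalently via sum-over-permutations) gives x^4 - 6x^3 + 10x^2 - 4x. The coefficient of x^3 equals -trace(L) = -6, matching the sum of degrees. By the matrix-tree theorem the graph has (1/4) * product of the nonzero eigenvalues = 1 spanning tree.

x^4 - 6x^3 + 10x^2 - 4x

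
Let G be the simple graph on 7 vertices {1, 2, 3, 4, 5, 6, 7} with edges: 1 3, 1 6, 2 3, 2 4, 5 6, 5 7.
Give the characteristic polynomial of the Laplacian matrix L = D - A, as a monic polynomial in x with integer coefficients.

Reading degrees in the order [1, 2, 3, 4, 5, 6, 7] gives [2, 2, 2, 1, 2, 2, 1]; set D = diag(2, 2, 2, 1, 2, 2, 1) and form L = D - A. L has integer entries, so p(x) = det(xI - L) has integer coefficients. Expanding the determinant yields x^7 - 12x^6 + 55x^5 - 120x^4 + 126x^3 - 56x^2 + 7x. Since p(0) = det(-L) = 0, x divides p(x). By the matrix-tree theorem the graph has (1/7) * product of the nonzero eigenvalues = 1 spanning tree. The eigenvalues sum to 12, which equals trace(L) = 2|E|.

x^7 - 12x^6 + 55x^5 - 120x^4 + 126x^3 - 56x^2 + 7x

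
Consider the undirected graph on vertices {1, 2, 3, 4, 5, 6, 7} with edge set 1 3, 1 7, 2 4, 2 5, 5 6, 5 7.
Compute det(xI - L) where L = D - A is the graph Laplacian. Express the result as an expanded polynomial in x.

x^7 - 12x^6 + 54x^5 - 114x^4 + 115x^3 - 50x^2 + 7x

Reading degrees in the order [1, 2, 3, 4, 5, 6, 7] gives [2, 2, 1, 1, 3, 1, 2]; set D = diag(2, 2, 1, 1, 3, 1, 2) and form L = D - A. Computing det(xI - L) by cofactor expansion (or equivalently via sum-over-permutations) gives x^7 - 12x^6 + 54x^5 - 114x^4 + 115x^3 - 50x^2 + 7x. The coefficient of x^6 equals -trace(L) = -12, matching the sum of degrees. The largest eigenvalue, 4.3342, is at most the vertex count 7.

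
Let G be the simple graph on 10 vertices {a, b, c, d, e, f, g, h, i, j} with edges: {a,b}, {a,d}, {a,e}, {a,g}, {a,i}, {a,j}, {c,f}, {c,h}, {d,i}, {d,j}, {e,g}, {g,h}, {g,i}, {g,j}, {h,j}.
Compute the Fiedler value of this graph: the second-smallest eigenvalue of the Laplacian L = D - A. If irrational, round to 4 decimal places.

With the vertex order [a, b, c, d, e, f, g, h, i, j], the degrees are [6, 1, 2, 3, 2, 1, 5, 3, 3, 4], giving D = diag(6, 1, 2, 3, 2, 1, 5, 3, 3, 4) and L = D - A. Computing the eigenvalues of L and sorting gives [0, 0.3271, 1, 1.8455, 1.9274, 3.0845, 3.5683, 4.8787, 6.2570, 7.1115]. The Fiedler value lambda_2 = 0.3271 is strictly positive, so the graph is connected. There is one zero in the spectrum, matching the 1 component. By the matrix-tree theorem the graph has (1/10) * product of the nonzero eigenvalues = 278 spanning trees.

0.3271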